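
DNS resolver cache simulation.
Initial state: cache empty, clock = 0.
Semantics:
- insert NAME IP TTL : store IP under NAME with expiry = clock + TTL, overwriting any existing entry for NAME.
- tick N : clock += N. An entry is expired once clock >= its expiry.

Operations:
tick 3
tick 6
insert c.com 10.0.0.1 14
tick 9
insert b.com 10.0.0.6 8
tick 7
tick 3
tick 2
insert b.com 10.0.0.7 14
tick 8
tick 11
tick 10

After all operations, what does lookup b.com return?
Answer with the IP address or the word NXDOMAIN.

Answer: NXDOMAIN

Derivation:
Op 1: tick 3 -> clock=3.
Op 2: tick 6 -> clock=9.
Op 3: insert c.com -> 10.0.0.1 (expiry=9+14=23). clock=9
Op 4: tick 9 -> clock=18.
Op 5: insert b.com -> 10.0.0.6 (expiry=18+8=26). clock=18
Op 6: tick 7 -> clock=25. purged={c.com}
Op 7: tick 3 -> clock=28. purged={b.com}
Op 8: tick 2 -> clock=30.
Op 9: insert b.com -> 10.0.0.7 (expiry=30+14=44). clock=30
Op 10: tick 8 -> clock=38.
Op 11: tick 11 -> clock=49. purged={b.com}
Op 12: tick 10 -> clock=59.
lookup b.com: not in cache (expired or never inserted)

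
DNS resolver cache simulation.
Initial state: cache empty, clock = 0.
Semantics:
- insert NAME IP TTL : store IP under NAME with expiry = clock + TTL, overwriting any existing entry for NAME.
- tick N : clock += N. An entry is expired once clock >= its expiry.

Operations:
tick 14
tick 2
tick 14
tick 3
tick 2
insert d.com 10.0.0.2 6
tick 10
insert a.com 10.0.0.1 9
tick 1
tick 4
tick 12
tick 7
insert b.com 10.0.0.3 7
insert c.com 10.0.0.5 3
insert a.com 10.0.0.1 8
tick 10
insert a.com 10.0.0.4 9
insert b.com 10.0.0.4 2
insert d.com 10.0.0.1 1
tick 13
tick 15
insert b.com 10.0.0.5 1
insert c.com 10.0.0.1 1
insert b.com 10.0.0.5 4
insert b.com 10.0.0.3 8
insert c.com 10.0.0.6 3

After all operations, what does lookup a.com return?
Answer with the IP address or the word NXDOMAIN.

Answer: NXDOMAIN

Derivation:
Op 1: tick 14 -> clock=14.
Op 2: tick 2 -> clock=16.
Op 3: tick 14 -> clock=30.
Op 4: tick 3 -> clock=33.
Op 5: tick 2 -> clock=35.
Op 6: insert d.com -> 10.0.0.2 (expiry=35+6=41). clock=35
Op 7: tick 10 -> clock=45. purged={d.com}
Op 8: insert a.com -> 10.0.0.1 (expiry=45+9=54). clock=45
Op 9: tick 1 -> clock=46.
Op 10: tick 4 -> clock=50.
Op 11: tick 12 -> clock=62. purged={a.com}
Op 12: tick 7 -> clock=69.
Op 13: insert b.com -> 10.0.0.3 (expiry=69+7=76). clock=69
Op 14: insert c.com -> 10.0.0.5 (expiry=69+3=72). clock=69
Op 15: insert a.com -> 10.0.0.1 (expiry=69+8=77). clock=69
Op 16: tick 10 -> clock=79. purged={a.com,b.com,c.com}
Op 17: insert a.com -> 10.0.0.4 (expiry=79+9=88). clock=79
Op 18: insert b.com -> 10.0.0.4 (expiry=79+2=81). clock=79
Op 19: insert d.com -> 10.0.0.1 (expiry=79+1=80). clock=79
Op 20: tick 13 -> clock=92. purged={a.com,b.com,d.com}
Op 21: tick 15 -> clock=107.
Op 22: insert b.com -> 10.0.0.5 (expiry=107+1=108). clock=107
Op 23: insert c.com -> 10.0.0.1 (expiry=107+1=108). clock=107
Op 24: insert b.com -> 10.0.0.5 (expiry=107+4=111). clock=107
Op 25: insert b.com -> 10.0.0.3 (expiry=107+8=115). clock=107
Op 26: insert c.com -> 10.0.0.6 (expiry=107+3=110). clock=107
lookup a.com: not in cache (expired or never inserted)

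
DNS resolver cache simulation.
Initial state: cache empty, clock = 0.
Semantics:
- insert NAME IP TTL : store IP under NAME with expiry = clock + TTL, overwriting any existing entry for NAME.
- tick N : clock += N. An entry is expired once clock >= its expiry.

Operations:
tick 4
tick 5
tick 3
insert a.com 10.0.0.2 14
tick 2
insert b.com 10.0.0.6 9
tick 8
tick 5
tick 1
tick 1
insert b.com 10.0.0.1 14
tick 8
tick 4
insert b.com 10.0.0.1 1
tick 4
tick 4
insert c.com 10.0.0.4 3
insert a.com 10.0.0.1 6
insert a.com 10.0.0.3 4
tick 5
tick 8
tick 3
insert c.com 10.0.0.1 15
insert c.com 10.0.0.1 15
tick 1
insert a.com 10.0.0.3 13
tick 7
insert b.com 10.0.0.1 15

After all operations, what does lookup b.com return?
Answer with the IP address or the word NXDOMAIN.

Answer: 10.0.0.1

Derivation:
Op 1: tick 4 -> clock=4.
Op 2: tick 5 -> clock=9.
Op 3: tick 3 -> clock=12.
Op 4: insert a.com -> 10.0.0.2 (expiry=12+14=26). clock=12
Op 5: tick 2 -> clock=14.
Op 6: insert b.com -> 10.0.0.6 (expiry=14+9=23). clock=14
Op 7: tick 8 -> clock=22.
Op 8: tick 5 -> clock=27. purged={a.com,b.com}
Op 9: tick 1 -> clock=28.
Op 10: tick 1 -> clock=29.
Op 11: insert b.com -> 10.0.0.1 (expiry=29+14=43). clock=29
Op 12: tick 8 -> clock=37.
Op 13: tick 4 -> clock=41.
Op 14: insert b.com -> 10.0.0.1 (expiry=41+1=42). clock=41
Op 15: tick 4 -> clock=45. purged={b.com}
Op 16: tick 4 -> clock=49.
Op 17: insert c.com -> 10.0.0.4 (expiry=49+3=52). clock=49
Op 18: insert a.com -> 10.0.0.1 (expiry=49+6=55). clock=49
Op 19: insert a.com -> 10.0.0.3 (expiry=49+4=53). clock=49
Op 20: tick 5 -> clock=54. purged={a.com,c.com}
Op 21: tick 8 -> clock=62.
Op 22: tick 3 -> clock=65.
Op 23: insert c.com -> 10.0.0.1 (expiry=65+15=80). clock=65
Op 24: insert c.com -> 10.0.0.1 (expiry=65+15=80). clock=65
Op 25: tick 1 -> clock=66.
Op 26: insert a.com -> 10.0.0.3 (expiry=66+13=79). clock=66
Op 27: tick 7 -> clock=73.
Op 28: insert b.com -> 10.0.0.1 (expiry=73+15=88). clock=73
lookup b.com: present, ip=10.0.0.1 expiry=88 > clock=73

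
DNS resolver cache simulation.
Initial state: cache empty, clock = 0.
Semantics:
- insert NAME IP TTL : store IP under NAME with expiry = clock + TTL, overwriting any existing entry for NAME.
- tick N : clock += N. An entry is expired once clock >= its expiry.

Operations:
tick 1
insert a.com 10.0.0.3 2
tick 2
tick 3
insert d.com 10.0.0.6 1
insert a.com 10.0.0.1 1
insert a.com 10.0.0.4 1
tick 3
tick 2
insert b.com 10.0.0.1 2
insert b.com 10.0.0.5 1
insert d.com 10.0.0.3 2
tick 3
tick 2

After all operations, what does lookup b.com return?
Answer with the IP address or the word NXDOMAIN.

Answer: NXDOMAIN

Derivation:
Op 1: tick 1 -> clock=1.
Op 2: insert a.com -> 10.0.0.3 (expiry=1+2=3). clock=1
Op 3: tick 2 -> clock=3. purged={a.com}
Op 4: tick 3 -> clock=6.
Op 5: insert d.com -> 10.0.0.6 (expiry=6+1=7). clock=6
Op 6: insert a.com -> 10.0.0.1 (expiry=6+1=7). clock=6
Op 7: insert a.com -> 10.0.0.4 (expiry=6+1=7). clock=6
Op 8: tick 3 -> clock=9. purged={a.com,d.com}
Op 9: tick 2 -> clock=11.
Op 10: insert b.com -> 10.0.0.1 (expiry=11+2=13). clock=11
Op 11: insert b.com -> 10.0.0.5 (expiry=11+1=12). clock=11
Op 12: insert d.com -> 10.0.0.3 (expiry=11+2=13). clock=11
Op 13: tick 3 -> clock=14. purged={b.com,d.com}
Op 14: tick 2 -> clock=16.
lookup b.com: not in cache (expired or never inserted)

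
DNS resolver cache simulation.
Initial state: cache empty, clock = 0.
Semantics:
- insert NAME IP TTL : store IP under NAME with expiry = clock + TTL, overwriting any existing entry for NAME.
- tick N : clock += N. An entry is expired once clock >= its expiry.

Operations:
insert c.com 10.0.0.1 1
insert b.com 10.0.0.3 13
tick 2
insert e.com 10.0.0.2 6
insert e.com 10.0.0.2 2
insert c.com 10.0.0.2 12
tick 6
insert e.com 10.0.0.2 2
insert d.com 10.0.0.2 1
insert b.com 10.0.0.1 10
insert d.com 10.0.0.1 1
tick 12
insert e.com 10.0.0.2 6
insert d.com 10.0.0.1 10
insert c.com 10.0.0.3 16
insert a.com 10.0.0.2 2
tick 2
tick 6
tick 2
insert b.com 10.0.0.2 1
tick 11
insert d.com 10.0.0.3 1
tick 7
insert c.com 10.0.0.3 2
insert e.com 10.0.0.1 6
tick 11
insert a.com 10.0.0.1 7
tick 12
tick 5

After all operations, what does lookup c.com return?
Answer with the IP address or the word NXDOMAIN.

Answer: NXDOMAIN

Derivation:
Op 1: insert c.com -> 10.0.0.1 (expiry=0+1=1). clock=0
Op 2: insert b.com -> 10.0.0.3 (expiry=0+13=13). clock=0
Op 3: tick 2 -> clock=2. purged={c.com}
Op 4: insert e.com -> 10.0.0.2 (expiry=2+6=8). clock=2
Op 5: insert e.com -> 10.0.0.2 (expiry=2+2=4). clock=2
Op 6: insert c.com -> 10.0.0.2 (expiry=2+12=14). clock=2
Op 7: tick 6 -> clock=8. purged={e.com}
Op 8: insert e.com -> 10.0.0.2 (expiry=8+2=10). clock=8
Op 9: insert d.com -> 10.0.0.2 (expiry=8+1=9). clock=8
Op 10: insert b.com -> 10.0.0.1 (expiry=8+10=18). clock=8
Op 11: insert d.com -> 10.0.0.1 (expiry=8+1=9). clock=8
Op 12: tick 12 -> clock=20. purged={b.com,c.com,d.com,e.com}
Op 13: insert e.com -> 10.0.0.2 (expiry=20+6=26). clock=20
Op 14: insert d.com -> 10.0.0.1 (expiry=20+10=30). clock=20
Op 15: insert c.com -> 10.0.0.3 (expiry=20+16=36). clock=20
Op 16: insert a.com -> 10.0.0.2 (expiry=20+2=22). clock=20
Op 17: tick 2 -> clock=22. purged={a.com}
Op 18: tick 6 -> clock=28. purged={e.com}
Op 19: tick 2 -> clock=30. purged={d.com}
Op 20: insert b.com -> 10.0.0.2 (expiry=30+1=31). clock=30
Op 21: tick 11 -> clock=41. purged={b.com,c.com}
Op 22: insert d.com -> 10.0.0.3 (expiry=41+1=42). clock=41
Op 23: tick 7 -> clock=48. purged={d.com}
Op 24: insert c.com -> 10.0.0.3 (expiry=48+2=50). clock=48
Op 25: insert e.com -> 10.0.0.1 (expiry=48+6=54). clock=48
Op 26: tick 11 -> clock=59. purged={c.com,e.com}
Op 27: insert a.com -> 10.0.0.1 (expiry=59+7=66). clock=59
Op 28: tick 12 -> clock=71. purged={a.com}
Op 29: tick 5 -> clock=76.
lookup c.com: not in cache (expired or never inserted)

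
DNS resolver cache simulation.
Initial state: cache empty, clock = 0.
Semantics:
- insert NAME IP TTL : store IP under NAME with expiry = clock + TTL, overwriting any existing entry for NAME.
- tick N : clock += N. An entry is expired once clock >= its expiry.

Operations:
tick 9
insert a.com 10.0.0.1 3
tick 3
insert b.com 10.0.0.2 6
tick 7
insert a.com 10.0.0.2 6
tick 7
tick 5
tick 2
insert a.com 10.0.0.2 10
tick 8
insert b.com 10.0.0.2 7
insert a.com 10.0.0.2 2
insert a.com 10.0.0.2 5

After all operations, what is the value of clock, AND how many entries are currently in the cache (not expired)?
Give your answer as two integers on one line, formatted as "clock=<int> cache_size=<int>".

Op 1: tick 9 -> clock=9.
Op 2: insert a.com -> 10.0.0.1 (expiry=9+3=12). clock=9
Op 3: tick 3 -> clock=12. purged={a.com}
Op 4: insert b.com -> 10.0.0.2 (expiry=12+6=18). clock=12
Op 5: tick 7 -> clock=19. purged={b.com}
Op 6: insert a.com -> 10.0.0.2 (expiry=19+6=25). clock=19
Op 7: tick 7 -> clock=26. purged={a.com}
Op 8: tick 5 -> clock=31.
Op 9: tick 2 -> clock=33.
Op 10: insert a.com -> 10.0.0.2 (expiry=33+10=43). clock=33
Op 11: tick 8 -> clock=41.
Op 12: insert b.com -> 10.0.0.2 (expiry=41+7=48). clock=41
Op 13: insert a.com -> 10.0.0.2 (expiry=41+2=43). clock=41
Op 14: insert a.com -> 10.0.0.2 (expiry=41+5=46). clock=41
Final clock = 41
Final cache (unexpired): {a.com,b.com} -> size=2

Answer: clock=41 cache_size=2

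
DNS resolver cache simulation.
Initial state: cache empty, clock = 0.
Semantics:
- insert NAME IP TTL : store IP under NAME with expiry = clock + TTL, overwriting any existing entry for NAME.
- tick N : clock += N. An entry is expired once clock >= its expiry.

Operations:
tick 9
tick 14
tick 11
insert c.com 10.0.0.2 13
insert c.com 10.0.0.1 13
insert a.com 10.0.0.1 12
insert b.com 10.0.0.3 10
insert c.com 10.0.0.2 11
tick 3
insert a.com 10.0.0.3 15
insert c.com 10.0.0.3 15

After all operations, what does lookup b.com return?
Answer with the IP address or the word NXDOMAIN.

Op 1: tick 9 -> clock=9.
Op 2: tick 14 -> clock=23.
Op 3: tick 11 -> clock=34.
Op 4: insert c.com -> 10.0.0.2 (expiry=34+13=47). clock=34
Op 5: insert c.com -> 10.0.0.1 (expiry=34+13=47). clock=34
Op 6: insert a.com -> 10.0.0.1 (expiry=34+12=46). clock=34
Op 7: insert b.com -> 10.0.0.3 (expiry=34+10=44). clock=34
Op 8: insert c.com -> 10.0.0.2 (expiry=34+11=45). clock=34
Op 9: tick 3 -> clock=37.
Op 10: insert a.com -> 10.0.0.3 (expiry=37+15=52). clock=37
Op 11: insert c.com -> 10.0.0.3 (expiry=37+15=52). clock=37
lookup b.com: present, ip=10.0.0.3 expiry=44 > clock=37

Answer: 10.0.0.3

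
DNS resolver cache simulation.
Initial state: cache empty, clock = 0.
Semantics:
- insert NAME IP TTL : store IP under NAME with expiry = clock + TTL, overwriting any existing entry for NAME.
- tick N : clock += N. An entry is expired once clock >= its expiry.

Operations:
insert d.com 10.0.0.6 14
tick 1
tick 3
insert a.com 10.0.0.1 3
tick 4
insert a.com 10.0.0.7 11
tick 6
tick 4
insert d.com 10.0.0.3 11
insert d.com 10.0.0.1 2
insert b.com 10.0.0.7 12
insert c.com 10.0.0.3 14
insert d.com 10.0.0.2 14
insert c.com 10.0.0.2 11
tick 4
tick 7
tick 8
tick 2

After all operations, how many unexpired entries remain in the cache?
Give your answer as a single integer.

Op 1: insert d.com -> 10.0.0.6 (expiry=0+14=14). clock=0
Op 2: tick 1 -> clock=1.
Op 3: tick 3 -> clock=4.
Op 4: insert a.com -> 10.0.0.1 (expiry=4+3=7). clock=4
Op 5: tick 4 -> clock=8. purged={a.com}
Op 6: insert a.com -> 10.0.0.7 (expiry=8+11=19). clock=8
Op 7: tick 6 -> clock=14. purged={d.com}
Op 8: tick 4 -> clock=18.
Op 9: insert d.com -> 10.0.0.3 (expiry=18+11=29). clock=18
Op 10: insert d.com -> 10.0.0.1 (expiry=18+2=20). clock=18
Op 11: insert b.com -> 10.0.0.7 (expiry=18+12=30). clock=18
Op 12: insert c.com -> 10.0.0.3 (expiry=18+14=32). clock=18
Op 13: insert d.com -> 10.0.0.2 (expiry=18+14=32). clock=18
Op 14: insert c.com -> 10.0.0.2 (expiry=18+11=29). clock=18
Op 15: tick 4 -> clock=22. purged={a.com}
Op 16: tick 7 -> clock=29. purged={c.com}
Op 17: tick 8 -> clock=37. purged={b.com,d.com}
Op 18: tick 2 -> clock=39.
Final cache (unexpired): {} -> size=0

Answer: 0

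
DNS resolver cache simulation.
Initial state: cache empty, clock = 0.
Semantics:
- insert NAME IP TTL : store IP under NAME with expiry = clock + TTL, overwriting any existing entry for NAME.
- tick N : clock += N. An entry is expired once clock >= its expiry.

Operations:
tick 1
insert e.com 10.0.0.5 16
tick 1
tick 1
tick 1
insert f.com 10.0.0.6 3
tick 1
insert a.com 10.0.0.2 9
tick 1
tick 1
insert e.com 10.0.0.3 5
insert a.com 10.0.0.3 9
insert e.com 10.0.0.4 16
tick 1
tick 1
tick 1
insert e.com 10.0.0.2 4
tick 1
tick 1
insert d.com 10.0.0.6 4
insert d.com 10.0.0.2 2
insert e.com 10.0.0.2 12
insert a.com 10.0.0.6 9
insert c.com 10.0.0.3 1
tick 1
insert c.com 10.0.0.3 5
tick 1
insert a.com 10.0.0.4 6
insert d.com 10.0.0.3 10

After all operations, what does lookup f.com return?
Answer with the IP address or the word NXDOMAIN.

Answer: NXDOMAIN

Derivation:
Op 1: tick 1 -> clock=1.
Op 2: insert e.com -> 10.0.0.5 (expiry=1+16=17). clock=1
Op 3: tick 1 -> clock=2.
Op 4: tick 1 -> clock=3.
Op 5: tick 1 -> clock=4.
Op 6: insert f.com -> 10.0.0.6 (expiry=4+3=7). clock=4
Op 7: tick 1 -> clock=5.
Op 8: insert a.com -> 10.0.0.2 (expiry=5+9=14). clock=5
Op 9: tick 1 -> clock=6.
Op 10: tick 1 -> clock=7. purged={f.com}
Op 11: insert e.com -> 10.0.0.3 (expiry=7+5=12). clock=7
Op 12: insert a.com -> 10.0.0.3 (expiry=7+9=16). clock=7
Op 13: insert e.com -> 10.0.0.4 (expiry=7+16=23). clock=7
Op 14: tick 1 -> clock=8.
Op 15: tick 1 -> clock=9.
Op 16: tick 1 -> clock=10.
Op 17: insert e.com -> 10.0.0.2 (expiry=10+4=14). clock=10
Op 18: tick 1 -> clock=11.
Op 19: tick 1 -> clock=12.
Op 20: insert d.com -> 10.0.0.6 (expiry=12+4=16). clock=12
Op 21: insert d.com -> 10.0.0.2 (expiry=12+2=14). clock=12
Op 22: insert e.com -> 10.0.0.2 (expiry=12+12=24). clock=12
Op 23: insert a.com -> 10.0.0.6 (expiry=12+9=21). clock=12
Op 24: insert c.com -> 10.0.0.3 (expiry=12+1=13). clock=12
Op 25: tick 1 -> clock=13. purged={c.com}
Op 26: insert c.com -> 10.0.0.3 (expiry=13+5=18). clock=13
Op 27: tick 1 -> clock=14. purged={d.com}
Op 28: insert a.com -> 10.0.0.4 (expiry=14+6=20). clock=14
Op 29: insert d.com -> 10.0.0.3 (expiry=14+10=24). clock=14
lookup f.com: not in cache (expired or never inserted)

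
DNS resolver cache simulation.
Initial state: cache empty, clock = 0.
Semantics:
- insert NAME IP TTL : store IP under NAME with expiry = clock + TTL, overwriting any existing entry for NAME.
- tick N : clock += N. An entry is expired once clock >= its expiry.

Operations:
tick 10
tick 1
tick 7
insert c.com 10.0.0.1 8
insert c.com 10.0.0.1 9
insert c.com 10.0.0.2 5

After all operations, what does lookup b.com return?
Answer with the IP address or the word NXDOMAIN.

Answer: NXDOMAIN

Derivation:
Op 1: tick 10 -> clock=10.
Op 2: tick 1 -> clock=11.
Op 3: tick 7 -> clock=18.
Op 4: insert c.com -> 10.0.0.1 (expiry=18+8=26). clock=18
Op 5: insert c.com -> 10.0.0.1 (expiry=18+9=27). clock=18
Op 6: insert c.com -> 10.0.0.2 (expiry=18+5=23). clock=18
lookup b.com: not in cache (expired or never inserted)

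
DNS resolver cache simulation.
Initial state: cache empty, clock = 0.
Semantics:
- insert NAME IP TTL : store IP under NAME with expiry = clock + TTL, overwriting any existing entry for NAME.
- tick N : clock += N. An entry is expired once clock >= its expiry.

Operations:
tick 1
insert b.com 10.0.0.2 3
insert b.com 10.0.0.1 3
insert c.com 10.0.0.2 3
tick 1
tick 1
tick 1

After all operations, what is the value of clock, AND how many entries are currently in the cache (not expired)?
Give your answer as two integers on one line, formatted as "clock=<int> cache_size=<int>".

Answer: clock=4 cache_size=0

Derivation:
Op 1: tick 1 -> clock=1.
Op 2: insert b.com -> 10.0.0.2 (expiry=1+3=4). clock=1
Op 3: insert b.com -> 10.0.0.1 (expiry=1+3=4). clock=1
Op 4: insert c.com -> 10.0.0.2 (expiry=1+3=4). clock=1
Op 5: tick 1 -> clock=2.
Op 6: tick 1 -> clock=3.
Op 7: tick 1 -> clock=4. purged={b.com,c.com}
Final clock = 4
Final cache (unexpired): {} -> size=0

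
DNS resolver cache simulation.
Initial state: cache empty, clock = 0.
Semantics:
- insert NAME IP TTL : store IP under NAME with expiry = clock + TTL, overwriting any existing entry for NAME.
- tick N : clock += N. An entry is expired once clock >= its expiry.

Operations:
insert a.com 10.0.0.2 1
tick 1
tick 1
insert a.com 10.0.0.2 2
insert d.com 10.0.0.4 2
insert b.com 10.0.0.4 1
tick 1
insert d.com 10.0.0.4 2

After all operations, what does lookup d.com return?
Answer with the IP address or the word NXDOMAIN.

Answer: 10.0.0.4

Derivation:
Op 1: insert a.com -> 10.0.0.2 (expiry=0+1=1). clock=0
Op 2: tick 1 -> clock=1. purged={a.com}
Op 3: tick 1 -> clock=2.
Op 4: insert a.com -> 10.0.0.2 (expiry=2+2=4). clock=2
Op 5: insert d.com -> 10.0.0.4 (expiry=2+2=4). clock=2
Op 6: insert b.com -> 10.0.0.4 (expiry=2+1=3). clock=2
Op 7: tick 1 -> clock=3. purged={b.com}
Op 8: insert d.com -> 10.0.0.4 (expiry=3+2=5). clock=3
lookup d.com: present, ip=10.0.0.4 expiry=5 > clock=3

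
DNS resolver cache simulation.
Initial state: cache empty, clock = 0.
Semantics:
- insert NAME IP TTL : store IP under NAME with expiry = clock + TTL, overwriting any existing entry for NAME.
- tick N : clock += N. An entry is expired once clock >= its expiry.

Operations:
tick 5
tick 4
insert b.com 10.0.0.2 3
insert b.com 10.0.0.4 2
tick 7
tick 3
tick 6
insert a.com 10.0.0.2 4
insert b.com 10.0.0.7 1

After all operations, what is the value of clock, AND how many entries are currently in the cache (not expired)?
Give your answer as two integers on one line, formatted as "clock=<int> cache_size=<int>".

Answer: clock=25 cache_size=2

Derivation:
Op 1: tick 5 -> clock=5.
Op 2: tick 4 -> clock=9.
Op 3: insert b.com -> 10.0.0.2 (expiry=9+3=12). clock=9
Op 4: insert b.com -> 10.0.0.4 (expiry=9+2=11). clock=9
Op 5: tick 7 -> clock=16. purged={b.com}
Op 6: tick 3 -> clock=19.
Op 7: tick 6 -> clock=25.
Op 8: insert a.com -> 10.0.0.2 (expiry=25+4=29). clock=25
Op 9: insert b.com -> 10.0.0.7 (expiry=25+1=26). clock=25
Final clock = 25
Final cache (unexpired): {a.com,b.com} -> size=2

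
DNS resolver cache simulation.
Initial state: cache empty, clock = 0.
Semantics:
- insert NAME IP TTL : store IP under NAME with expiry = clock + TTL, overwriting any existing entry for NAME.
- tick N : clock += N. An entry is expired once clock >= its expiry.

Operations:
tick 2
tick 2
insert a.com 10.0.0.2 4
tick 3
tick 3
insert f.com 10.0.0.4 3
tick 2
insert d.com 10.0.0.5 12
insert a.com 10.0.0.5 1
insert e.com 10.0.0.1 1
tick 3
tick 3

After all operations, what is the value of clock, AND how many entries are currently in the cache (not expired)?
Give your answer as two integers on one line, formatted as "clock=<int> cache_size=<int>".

Answer: clock=18 cache_size=1

Derivation:
Op 1: tick 2 -> clock=2.
Op 2: tick 2 -> clock=4.
Op 3: insert a.com -> 10.0.0.2 (expiry=4+4=8). clock=4
Op 4: tick 3 -> clock=7.
Op 5: tick 3 -> clock=10. purged={a.com}
Op 6: insert f.com -> 10.0.0.4 (expiry=10+3=13). clock=10
Op 7: tick 2 -> clock=12.
Op 8: insert d.com -> 10.0.0.5 (expiry=12+12=24). clock=12
Op 9: insert a.com -> 10.0.0.5 (expiry=12+1=13). clock=12
Op 10: insert e.com -> 10.0.0.1 (expiry=12+1=13). clock=12
Op 11: tick 3 -> clock=15. purged={a.com,e.com,f.com}
Op 12: tick 3 -> clock=18.
Final clock = 18
Final cache (unexpired): {d.com} -> size=1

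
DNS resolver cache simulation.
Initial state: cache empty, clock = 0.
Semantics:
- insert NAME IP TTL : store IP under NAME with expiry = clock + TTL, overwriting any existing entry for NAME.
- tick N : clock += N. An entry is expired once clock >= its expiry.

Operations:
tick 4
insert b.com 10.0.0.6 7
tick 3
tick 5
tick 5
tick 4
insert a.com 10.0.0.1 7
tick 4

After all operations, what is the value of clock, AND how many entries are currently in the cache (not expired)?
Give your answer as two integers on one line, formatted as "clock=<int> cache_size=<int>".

Op 1: tick 4 -> clock=4.
Op 2: insert b.com -> 10.0.0.6 (expiry=4+7=11). clock=4
Op 3: tick 3 -> clock=7.
Op 4: tick 5 -> clock=12. purged={b.com}
Op 5: tick 5 -> clock=17.
Op 6: tick 4 -> clock=21.
Op 7: insert a.com -> 10.0.0.1 (expiry=21+7=28). clock=21
Op 8: tick 4 -> clock=25.
Final clock = 25
Final cache (unexpired): {a.com} -> size=1

Answer: clock=25 cache_size=1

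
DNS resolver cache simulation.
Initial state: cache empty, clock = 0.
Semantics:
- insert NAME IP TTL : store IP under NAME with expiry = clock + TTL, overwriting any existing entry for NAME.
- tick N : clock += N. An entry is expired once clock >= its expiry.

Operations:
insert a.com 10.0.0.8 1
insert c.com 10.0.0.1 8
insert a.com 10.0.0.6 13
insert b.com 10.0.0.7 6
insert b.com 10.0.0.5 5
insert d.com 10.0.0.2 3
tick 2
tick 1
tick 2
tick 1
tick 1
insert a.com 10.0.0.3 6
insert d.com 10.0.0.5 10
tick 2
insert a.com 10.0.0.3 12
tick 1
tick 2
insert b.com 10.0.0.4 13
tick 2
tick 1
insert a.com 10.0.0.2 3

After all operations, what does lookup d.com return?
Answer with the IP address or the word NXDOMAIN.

Answer: 10.0.0.5

Derivation:
Op 1: insert a.com -> 10.0.0.8 (expiry=0+1=1). clock=0
Op 2: insert c.com -> 10.0.0.1 (expiry=0+8=8). clock=0
Op 3: insert a.com -> 10.0.0.6 (expiry=0+13=13). clock=0
Op 4: insert b.com -> 10.0.0.7 (expiry=0+6=6). clock=0
Op 5: insert b.com -> 10.0.0.5 (expiry=0+5=5). clock=0
Op 6: insert d.com -> 10.0.0.2 (expiry=0+3=3). clock=0
Op 7: tick 2 -> clock=2.
Op 8: tick 1 -> clock=3. purged={d.com}
Op 9: tick 2 -> clock=5. purged={b.com}
Op 10: tick 1 -> clock=6.
Op 11: tick 1 -> clock=7.
Op 12: insert a.com -> 10.0.0.3 (expiry=7+6=13). clock=7
Op 13: insert d.com -> 10.0.0.5 (expiry=7+10=17). clock=7
Op 14: tick 2 -> clock=9. purged={c.com}
Op 15: insert a.com -> 10.0.0.3 (expiry=9+12=21). clock=9
Op 16: tick 1 -> clock=10.
Op 17: tick 2 -> clock=12.
Op 18: insert b.com -> 10.0.0.4 (expiry=12+13=25). clock=12
Op 19: tick 2 -> clock=14.
Op 20: tick 1 -> clock=15.
Op 21: insert a.com -> 10.0.0.2 (expiry=15+3=18). clock=15
lookup d.com: present, ip=10.0.0.5 expiry=17 > clock=15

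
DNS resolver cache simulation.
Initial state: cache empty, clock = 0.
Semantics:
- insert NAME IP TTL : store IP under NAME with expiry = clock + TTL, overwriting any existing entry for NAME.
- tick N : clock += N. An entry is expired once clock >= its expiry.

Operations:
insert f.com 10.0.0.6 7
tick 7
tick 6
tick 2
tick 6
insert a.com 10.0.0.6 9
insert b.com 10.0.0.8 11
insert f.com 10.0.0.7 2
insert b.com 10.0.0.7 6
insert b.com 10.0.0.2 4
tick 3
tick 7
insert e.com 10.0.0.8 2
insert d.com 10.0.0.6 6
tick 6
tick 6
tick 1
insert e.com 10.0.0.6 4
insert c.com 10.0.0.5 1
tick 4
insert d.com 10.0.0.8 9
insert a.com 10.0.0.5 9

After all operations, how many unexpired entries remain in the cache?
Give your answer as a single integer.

Answer: 2

Derivation:
Op 1: insert f.com -> 10.0.0.6 (expiry=0+7=7). clock=0
Op 2: tick 7 -> clock=7. purged={f.com}
Op 3: tick 6 -> clock=13.
Op 4: tick 2 -> clock=15.
Op 5: tick 6 -> clock=21.
Op 6: insert a.com -> 10.0.0.6 (expiry=21+9=30). clock=21
Op 7: insert b.com -> 10.0.0.8 (expiry=21+11=32). clock=21
Op 8: insert f.com -> 10.0.0.7 (expiry=21+2=23). clock=21
Op 9: insert b.com -> 10.0.0.7 (expiry=21+6=27). clock=21
Op 10: insert b.com -> 10.0.0.2 (expiry=21+4=25). clock=21
Op 11: tick 3 -> clock=24. purged={f.com}
Op 12: tick 7 -> clock=31. purged={a.com,b.com}
Op 13: insert e.com -> 10.0.0.8 (expiry=31+2=33). clock=31
Op 14: insert d.com -> 10.0.0.6 (expiry=31+6=37). clock=31
Op 15: tick 6 -> clock=37. purged={d.com,e.com}
Op 16: tick 6 -> clock=43.
Op 17: tick 1 -> clock=44.
Op 18: insert e.com -> 10.0.0.6 (expiry=44+4=48). clock=44
Op 19: insert c.com -> 10.0.0.5 (expiry=44+1=45). clock=44
Op 20: tick 4 -> clock=48. purged={c.com,e.com}
Op 21: insert d.com -> 10.0.0.8 (expiry=48+9=57). clock=48
Op 22: insert a.com -> 10.0.0.5 (expiry=48+9=57). clock=48
Final cache (unexpired): {a.com,d.com} -> size=2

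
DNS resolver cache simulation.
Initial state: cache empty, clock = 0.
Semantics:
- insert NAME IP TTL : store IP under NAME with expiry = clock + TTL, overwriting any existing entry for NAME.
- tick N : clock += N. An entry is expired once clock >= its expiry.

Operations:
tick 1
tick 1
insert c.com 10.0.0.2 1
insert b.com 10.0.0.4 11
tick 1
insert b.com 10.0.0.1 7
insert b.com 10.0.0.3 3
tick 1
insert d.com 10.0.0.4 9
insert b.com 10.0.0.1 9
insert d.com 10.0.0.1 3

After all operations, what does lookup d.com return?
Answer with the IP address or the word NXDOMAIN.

Op 1: tick 1 -> clock=1.
Op 2: tick 1 -> clock=2.
Op 3: insert c.com -> 10.0.0.2 (expiry=2+1=3). clock=2
Op 4: insert b.com -> 10.0.0.4 (expiry=2+11=13). clock=2
Op 5: tick 1 -> clock=3. purged={c.com}
Op 6: insert b.com -> 10.0.0.1 (expiry=3+7=10). clock=3
Op 7: insert b.com -> 10.0.0.3 (expiry=3+3=6). clock=3
Op 8: tick 1 -> clock=4.
Op 9: insert d.com -> 10.0.0.4 (expiry=4+9=13). clock=4
Op 10: insert b.com -> 10.0.0.1 (expiry=4+9=13). clock=4
Op 11: insert d.com -> 10.0.0.1 (expiry=4+3=7). clock=4
lookup d.com: present, ip=10.0.0.1 expiry=7 > clock=4

Answer: 10.0.0.1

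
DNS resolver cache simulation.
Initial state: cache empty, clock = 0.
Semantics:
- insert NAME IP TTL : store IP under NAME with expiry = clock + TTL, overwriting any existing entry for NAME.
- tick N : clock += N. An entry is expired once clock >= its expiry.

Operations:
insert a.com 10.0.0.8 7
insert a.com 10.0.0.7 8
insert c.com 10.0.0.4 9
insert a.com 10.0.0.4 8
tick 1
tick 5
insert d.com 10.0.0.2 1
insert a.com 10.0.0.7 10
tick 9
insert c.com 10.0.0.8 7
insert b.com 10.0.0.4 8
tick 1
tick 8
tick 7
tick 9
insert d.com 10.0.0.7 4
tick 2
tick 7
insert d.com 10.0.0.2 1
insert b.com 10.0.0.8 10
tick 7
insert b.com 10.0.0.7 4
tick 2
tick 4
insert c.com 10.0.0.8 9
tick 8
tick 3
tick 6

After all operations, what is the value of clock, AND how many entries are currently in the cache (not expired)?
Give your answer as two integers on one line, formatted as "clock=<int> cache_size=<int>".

Answer: clock=79 cache_size=0

Derivation:
Op 1: insert a.com -> 10.0.0.8 (expiry=0+7=7). clock=0
Op 2: insert a.com -> 10.0.0.7 (expiry=0+8=8). clock=0
Op 3: insert c.com -> 10.0.0.4 (expiry=0+9=9). clock=0
Op 4: insert a.com -> 10.0.0.4 (expiry=0+8=8). clock=0
Op 5: tick 1 -> clock=1.
Op 6: tick 5 -> clock=6.
Op 7: insert d.com -> 10.0.0.2 (expiry=6+1=7). clock=6
Op 8: insert a.com -> 10.0.0.7 (expiry=6+10=16). clock=6
Op 9: tick 9 -> clock=15. purged={c.com,d.com}
Op 10: insert c.com -> 10.0.0.8 (expiry=15+7=22). clock=15
Op 11: insert b.com -> 10.0.0.4 (expiry=15+8=23). clock=15
Op 12: tick 1 -> clock=16. purged={a.com}
Op 13: tick 8 -> clock=24. purged={b.com,c.com}
Op 14: tick 7 -> clock=31.
Op 15: tick 9 -> clock=40.
Op 16: insert d.com -> 10.0.0.7 (expiry=40+4=44). clock=40
Op 17: tick 2 -> clock=42.
Op 18: tick 7 -> clock=49. purged={d.com}
Op 19: insert d.com -> 10.0.0.2 (expiry=49+1=50). clock=49
Op 20: insert b.com -> 10.0.0.8 (expiry=49+10=59). clock=49
Op 21: tick 7 -> clock=56. purged={d.com}
Op 22: insert b.com -> 10.0.0.7 (expiry=56+4=60). clock=56
Op 23: tick 2 -> clock=58.
Op 24: tick 4 -> clock=62. purged={b.com}
Op 25: insert c.com -> 10.0.0.8 (expiry=62+9=71). clock=62
Op 26: tick 8 -> clock=70.
Op 27: tick 3 -> clock=73. purged={c.com}
Op 28: tick 6 -> clock=79.
Final clock = 79
Final cache (unexpired): {} -> size=0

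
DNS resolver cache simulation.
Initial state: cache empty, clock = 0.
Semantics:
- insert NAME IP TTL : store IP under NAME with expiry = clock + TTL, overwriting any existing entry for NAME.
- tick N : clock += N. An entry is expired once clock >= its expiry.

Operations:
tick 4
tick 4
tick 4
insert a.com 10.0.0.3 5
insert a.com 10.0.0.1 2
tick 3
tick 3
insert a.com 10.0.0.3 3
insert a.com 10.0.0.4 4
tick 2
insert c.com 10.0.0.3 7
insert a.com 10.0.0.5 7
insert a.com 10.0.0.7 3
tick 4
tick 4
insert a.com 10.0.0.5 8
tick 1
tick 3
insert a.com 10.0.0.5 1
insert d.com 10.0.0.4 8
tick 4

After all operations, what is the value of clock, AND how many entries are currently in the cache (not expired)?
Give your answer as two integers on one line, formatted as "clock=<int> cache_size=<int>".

Op 1: tick 4 -> clock=4.
Op 2: tick 4 -> clock=8.
Op 3: tick 4 -> clock=12.
Op 4: insert a.com -> 10.0.0.3 (expiry=12+5=17). clock=12
Op 5: insert a.com -> 10.0.0.1 (expiry=12+2=14). clock=12
Op 6: tick 3 -> clock=15. purged={a.com}
Op 7: tick 3 -> clock=18.
Op 8: insert a.com -> 10.0.0.3 (expiry=18+3=21). clock=18
Op 9: insert a.com -> 10.0.0.4 (expiry=18+4=22). clock=18
Op 10: tick 2 -> clock=20.
Op 11: insert c.com -> 10.0.0.3 (expiry=20+7=27). clock=20
Op 12: insert a.com -> 10.0.0.5 (expiry=20+7=27). clock=20
Op 13: insert a.com -> 10.0.0.7 (expiry=20+3=23). clock=20
Op 14: tick 4 -> clock=24. purged={a.com}
Op 15: tick 4 -> clock=28. purged={c.com}
Op 16: insert a.com -> 10.0.0.5 (expiry=28+8=36). clock=28
Op 17: tick 1 -> clock=29.
Op 18: tick 3 -> clock=32.
Op 19: insert a.com -> 10.0.0.5 (expiry=32+1=33). clock=32
Op 20: insert d.com -> 10.0.0.4 (expiry=32+8=40). clock=32
Op 21: tick 4 -> clock=36. purged={a.com}
Final clock = 36
Final cache (unexpired): {d.com} -> size=1

Answer: clock=36 cache_size=1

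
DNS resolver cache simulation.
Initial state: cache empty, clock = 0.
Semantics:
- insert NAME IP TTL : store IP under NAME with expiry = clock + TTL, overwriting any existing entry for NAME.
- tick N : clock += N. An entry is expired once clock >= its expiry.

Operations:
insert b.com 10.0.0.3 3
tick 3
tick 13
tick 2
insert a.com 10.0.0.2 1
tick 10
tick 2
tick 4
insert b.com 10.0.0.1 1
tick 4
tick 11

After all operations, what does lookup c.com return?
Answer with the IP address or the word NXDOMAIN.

Op 1: insert b.com -> 10.0.0.3 (expiry=0+3=3). clock=0
Op 2: tick 3 -> clock=3. purged={b.com}
Op 3: tick 13 -> clock=16.
Op 4: tick 2 -> clock=18.
Op 5: insert a.com -> 10.0.0.2 (expiry=18+1=19). clock=18
Op 6: tick 10 -> clock=28. purged={a.com}
Op 7: tick 2 -> clock=30.
Op 8: tick 4 -> clock=34.
Op 9: insert b.com -> 10.0.0.1 (expiry=34+1=35). clock=34
Op 10: tick 4 -> clock=38. purged={b.com}
Op 11: tick 11 -> clock=49.
lookup c.com: not in cache (expired or never inserted)

Answer: NXDOMAIN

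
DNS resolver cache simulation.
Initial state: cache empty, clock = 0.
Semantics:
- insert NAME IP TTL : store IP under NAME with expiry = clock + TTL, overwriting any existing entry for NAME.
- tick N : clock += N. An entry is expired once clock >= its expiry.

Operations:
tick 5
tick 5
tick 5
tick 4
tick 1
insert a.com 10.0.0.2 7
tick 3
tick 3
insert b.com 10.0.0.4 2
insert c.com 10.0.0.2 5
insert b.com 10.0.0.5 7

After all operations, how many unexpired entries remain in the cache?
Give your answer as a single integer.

Answer: 3

Derivation:
Op 1: tick 5 -> clock=5.
Op 2: tick 5 -> clock=10.
Op 3: tick 5 -> clock=15.
Op 4: tick 4 -> clock=19.
Op 5: tick 1 -> clock=20.
Op 6: insert a.com -> 10.0.0.2 (expiry=20+7=27). clock=20
Op 7: tick 3 -> clock=23.
Op 8: tick 3 -> clock=26.
Op 9: insert b.com -> 10.0.0.4 (expiry=26+2=28). clock=26
Op 10: insert c.com -> 10.0.0.2 (expiry=26+5=31). clock=26
Op 11: insert b.com -> 10.0.0.5 (expiry=26+7=33). clock=26
Final cache (unexpired): {a.com,b.com,c.com} -> size=3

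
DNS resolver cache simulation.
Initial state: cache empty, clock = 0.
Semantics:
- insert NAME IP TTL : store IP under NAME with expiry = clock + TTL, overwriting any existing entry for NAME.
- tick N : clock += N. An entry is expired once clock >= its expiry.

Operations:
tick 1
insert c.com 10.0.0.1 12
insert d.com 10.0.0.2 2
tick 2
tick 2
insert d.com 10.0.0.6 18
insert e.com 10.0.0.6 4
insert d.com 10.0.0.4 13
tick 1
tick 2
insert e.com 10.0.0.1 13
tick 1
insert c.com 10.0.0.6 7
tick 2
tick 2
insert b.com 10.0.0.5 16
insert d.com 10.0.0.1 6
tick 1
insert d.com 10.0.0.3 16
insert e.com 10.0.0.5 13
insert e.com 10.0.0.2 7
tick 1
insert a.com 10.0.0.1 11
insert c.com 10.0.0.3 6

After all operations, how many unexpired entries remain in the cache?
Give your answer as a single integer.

Op 1: tick 1 -> clock=1.
Op 2: insert c.com -> 10.0.0.1 (expiry=1+12=13). clock=1
Op 3: insert d.com -> 10.0.0.2 (expiry=1+2=3). clock=1
Op 4: tick 2 -> clock=3. purged={d.com}
Op 5: tick 2 -> clock=5.
Op 6: insert d.com -> 10.0.0.6 (expiry=5+18=23). clock=5
Op 7: insert e.com -> 10.0.0.6 (expiry=5+4=9). clock=5
Op 8: insert d.com -> 10.0.0.4 (expiry=5+13=18). clock=5
Op 9: tick 1 -> clock=6.
Op 10: tick 2 -> clock=8.
Op 11: insert e.com -> 10.0.0.1 (expiry=8+13=21). clock=8
Op 12: tick 1 -> clock=9.
Op 13: insert c.com -> 10.0.0.6 (expiry=9+7=16). clock=9
Op 14: tick 2 -> clock=11.
Op 15: tick 2 -> clock=13.
Op 16: insert b.com -> 10.0.0.5 (expiry=13+16=29). clock=13
Op 17: insert d.com -> 10.0.0.1 (expiry=13+6=19). clock=13
Op 18: tick 1 -> clock=14.
Op 19: insert d.com -> 10.0.0.3 (expiry=14+16=30). clock=14
Op 20: insert e.com -> 10.0.0.5 (expiry=14+13=27). clock=14
Op 21: insert e.com -> 10.0.0.2 (expiry=14+7=21). clock=14
Op 22: tick 1 -> clock=15.
Op 23: insert a.com -> 10.0.0.1 (expiry=15+11=26). clock=15
Op 24: insert c.com -> 10.0.0.3 (expiry=15+6=21). clock=15
Final cache (unexpired): {a.com,b.com,c.com,d.com,e.com} -> size=5

Answer: 5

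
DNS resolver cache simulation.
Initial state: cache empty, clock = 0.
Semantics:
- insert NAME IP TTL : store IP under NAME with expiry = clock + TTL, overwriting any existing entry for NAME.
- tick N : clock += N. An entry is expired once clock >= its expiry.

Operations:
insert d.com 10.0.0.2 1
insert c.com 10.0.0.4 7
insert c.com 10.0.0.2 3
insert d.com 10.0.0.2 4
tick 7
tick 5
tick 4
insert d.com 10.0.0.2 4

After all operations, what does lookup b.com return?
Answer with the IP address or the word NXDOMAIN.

Answer: NXDOMAIN

Derivation:
Op 1: insert d.com -> 10.0.0.2 (expiry=0+1=1). clock=0
Op 2: insert c.com -> 10.0.0.4 (expiry=0+7=7). clock=0
Op 3: insert c.com -> 10.0.0.2 (expiry=0+3=3). clock=0
Op 4: insert d.com -> 10.0.0.2 (expiry=0+4=4). clock=0
Op 5: tick 7 -> clock=7. purged={c.com,d.com}
Op 6: tick 5 -> clock=12.
Op 7: tick 4 -> clock=16.
Op 8: insert d.com -> 10.0.0.2 (expiry=16+4=20). clock=16
lookup b.com: not in cache (expired or never inserted)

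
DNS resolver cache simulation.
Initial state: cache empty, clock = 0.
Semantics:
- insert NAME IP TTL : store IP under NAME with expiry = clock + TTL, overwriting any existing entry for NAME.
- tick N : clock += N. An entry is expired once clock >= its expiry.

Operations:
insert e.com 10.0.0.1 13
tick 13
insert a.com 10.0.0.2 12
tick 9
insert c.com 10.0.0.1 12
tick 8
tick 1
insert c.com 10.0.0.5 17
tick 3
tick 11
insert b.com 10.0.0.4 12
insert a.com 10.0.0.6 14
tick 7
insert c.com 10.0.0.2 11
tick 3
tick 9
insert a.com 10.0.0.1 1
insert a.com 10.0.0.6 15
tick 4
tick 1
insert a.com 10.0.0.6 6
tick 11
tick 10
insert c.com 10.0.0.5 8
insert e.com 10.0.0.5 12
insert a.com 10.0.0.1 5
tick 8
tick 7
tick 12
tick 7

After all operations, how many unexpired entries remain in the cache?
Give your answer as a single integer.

Answer: 0

Derivation:
Op 1: insert e.com -> 10.0.0.1 (expiry=0+13=13). clock=0
Op 2: tick 13 -> clock=13. purged={e.com}
Op 3: insert a.com -> 10.0.0.2 (expiry=13+12=25). clock=13
Op 4: tick 9 -> clock=22.
Op 5: insert c.com -> 10.0.0.1 (expiry=22+12=34). clock=22
Op 6: tick 8 -> clock=30. purged={a.com}
Op 7: tick 1 -> clock=31.
Op 8: insert c.com -> 10.0.0.5 (expiry=31+17=48). clock=31
Op 9: tick 3 -> clock=34.
Op 10: tick 11 -> clock=45.
Op 11: insert b.com -> 10.0.0.4 (expiry=45+12=57). clock=45
Op 12: insert a.com -> 10.0.0.6 (expiry=45+14=59). clock=45
Op 13: tick 7 -> clock=52. purged={c.com}
Op 14: insert c.com -> 10.0.0.2 (expiry=52+11=63). clock=52
Op 15: tick 3 -> clock=55.
Op 16: tick 9 -> clock=64. purged={a.com,b.com,c.com}
Op 17: insert a.com -> 10.0.0.1 (expiry=64+1=65). clock=64
Op 18: insert a.com -> 10.0.0.6 (expiry=64+15=79). clock=64
Op 19: tick 4 -> clock=68.
Op 20: tick 1 -> clock=69.
Op 21: insert a.com -> 10.0.0.6 (expiry=69+6=75). clock=69
Op 22: tick 11 -> clock=80. purged={a.com}
Op 23: tick 10 -> clock=90.
Op 24: insert c.com -> 10.0.0.5 (expiry=90+8=98). clock=90
Op 25: insert e.com -> 10.0.0.5 (expiry=90+12=102). clock=90
Op 26: insert a.com -> 10.0.0.1 (expiry=90+5=95). clock=90
Op 27: tick 8 -> clock=98. purged={a.com,c.com}
Op 28: tick 7 -> clock=105. purged={e.com}
Op 29: tick 12 -> clock=117.
Op 30: tick 7 -> clock=124.
Final cache (unexpired): {} -> size=0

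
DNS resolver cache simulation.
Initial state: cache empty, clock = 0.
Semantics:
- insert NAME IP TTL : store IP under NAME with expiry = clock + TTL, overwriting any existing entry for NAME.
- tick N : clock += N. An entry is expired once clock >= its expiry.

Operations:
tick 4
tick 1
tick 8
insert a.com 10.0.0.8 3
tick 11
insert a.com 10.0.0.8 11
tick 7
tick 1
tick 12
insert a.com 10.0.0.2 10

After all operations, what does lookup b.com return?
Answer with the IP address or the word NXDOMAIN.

Answer: NXDOMAIN

Derivation:
Op 1: tick 4 -> clock=4.
Op 2: tick 1 -> clock=5.
Op 3: tick 8 -> clock=13.
Op 4: insert a.com -> 10.0.0.8 (expiry=13+3=16). clock=13
Op 5: tick 11 -> clock=24. purged={a.com}
Op 6: insert a.com -> 10.0.0.8 (expiry=24+11=35). clock=24
Op 7: tick 7 -> clock=31.
Op 8: tick 1 -> clock=32.
Op 9: tick 12 -> clock=44. purged={a.com}
Op 10: insert a.com -> 10.0.0.2 (expiry=44+10=54). clock=44
lookup b.com: not in cache (expired or never inserted)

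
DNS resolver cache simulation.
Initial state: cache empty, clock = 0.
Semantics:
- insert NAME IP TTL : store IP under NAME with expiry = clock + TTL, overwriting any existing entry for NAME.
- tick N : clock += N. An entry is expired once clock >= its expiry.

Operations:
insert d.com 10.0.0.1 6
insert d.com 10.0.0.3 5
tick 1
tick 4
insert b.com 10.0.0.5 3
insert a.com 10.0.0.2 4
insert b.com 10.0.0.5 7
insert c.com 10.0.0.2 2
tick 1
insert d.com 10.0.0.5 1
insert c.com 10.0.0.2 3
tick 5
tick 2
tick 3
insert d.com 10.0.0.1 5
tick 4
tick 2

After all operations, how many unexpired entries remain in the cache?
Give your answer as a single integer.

Answer: 0

Derivation:
Op 1: insert d.com -> 10.0.0.1 (expiry=0+6=6). clock=0
Op 2: insert d.com -> 10.0.0.3 (expiry=0+5=5). clock=0
Op 3: tick 1 -> clock=1.
Op 4: tick 4 -> clock=5. purged={d.com}
Op 5: insert b.com -> 10.0.0.5 (expiry=5+3=8). clock=5
Op 6: insert a.com -> 10.0.0.2 (expiry=5+4=9). clock=5
Op 7: insert b.com -> 10.0.0.5 (expiry=5+7=12). clock=5
Op 8: insert c.com -> 10.0.0.2 (expiry=5+2=7). clock=5
Op 9: tick 1 -> clock=6.
Op 10: insert d.com -> 10.0.0.5 (expiry=6+1=7). clock=6
Op 11: insert c.com -> 10.0.0.2 (expiry=6+3=9). clock=6
Op 12: tick 5 -> clock=11. purged={a.com,c.com,d.com}
Op 13: tick 2 -> clock=13. purged={b.com}
Op 14: tick 3 -> clock=16.
Op 15: insert d.com -> 10.0.0.1 (expiry=16+5=21). clock=16
Op 16: tick 4 -> clock=20.
Op 17: tick 2 -> clock=22. purged={d.com}
Final cache (unexpired): {} -> size=0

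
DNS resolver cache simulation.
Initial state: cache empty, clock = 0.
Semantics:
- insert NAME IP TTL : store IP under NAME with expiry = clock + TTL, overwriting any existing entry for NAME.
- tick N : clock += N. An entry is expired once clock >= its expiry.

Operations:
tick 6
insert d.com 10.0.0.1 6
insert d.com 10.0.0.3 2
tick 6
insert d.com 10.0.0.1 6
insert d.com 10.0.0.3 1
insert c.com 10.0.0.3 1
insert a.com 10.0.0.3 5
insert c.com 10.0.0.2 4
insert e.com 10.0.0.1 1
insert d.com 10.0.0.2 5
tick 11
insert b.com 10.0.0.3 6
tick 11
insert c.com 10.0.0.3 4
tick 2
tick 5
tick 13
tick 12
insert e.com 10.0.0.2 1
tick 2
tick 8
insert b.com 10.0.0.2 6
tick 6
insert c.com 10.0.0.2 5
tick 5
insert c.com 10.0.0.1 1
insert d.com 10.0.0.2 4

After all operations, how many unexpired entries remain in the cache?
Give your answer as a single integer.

Answer: 2

Derivation:
Op 1: tick 6 -> clock=6.
Op 2: insert d.com -> 10.0.0.1 (expiry=6+6=12). clock=6
Op 3: insert d.com -> 10.0.0.3 (expiry=6+2=8). clock=6
Op 4: tick 6 -> clock=12. purged={d.com}
Op 5: insert d.com -> 10.0.0.1 (expiry=12+6=18). clock=12
Op 6: insert d.com -> 10.0.0.3 (expiry=12+1=13). clock=12
Op 7: insert c.com -> 10.0.0.3 (expiry=12+1=13). clock=12
Op 8: insert a.com -> 10.0.0.3 (expiry=12+5=17). clock=12
Op 9: insert c.com -> 10.0.0.2 (expiry=12+4=16). clock=12
Op 10: insert e.com -> 10.0.0.1 (expiry=12+1=13). clock=12
Op 11: insert d.com -> 10.0.0.2 (expiry=12+5=17). clock=12
Op 12: tick 11 -> clock=23. purged={a.com,c.com,d.com,e.com}
Op 13: insert b.com -> 10.0.0.3 (expiry=23+6=29). clock=23
Op 14: tick 11 -> clock=34. purged={b.com}
Op 15: insert c.com -> 10.0.0.3 (expiry=34+4=38). clock=34
Op 16: tick 2 -> clock=36.
Op 17: tick 5 -> clock=41. purged={c.com}
Op 18: tick 13 -> clock=54.
Op 19: tick 12 -> clock=66.
Op 20: insert e.com -> 10.0.0.2 (expiry=66+1=67). clock=66
Op 21: tick 2 -> clock=68. purged={e.com}
Op 22: tick 8 -> clock=76.
Op 23: insert b.com -> 10.0.0.2 (expiry=76+6=82). clock=76
Op 24: tick 6 -> clock=82. purged={b.com}
Op 25: insert c.com -> 10.0.0.2 (expiry=82+5=87). clock=82
Op 26: tick 5 -> clock=87. purged={c.com}
Op 27: insert c.com -> 10.0.0.1 (expiry=87+1=88). clock=87
Op 28: insert d.com -> 10.0.0.2 (expiry=87+4=91). clock=87
Final cache (unexpired): {c.com,d.com} -> size=2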